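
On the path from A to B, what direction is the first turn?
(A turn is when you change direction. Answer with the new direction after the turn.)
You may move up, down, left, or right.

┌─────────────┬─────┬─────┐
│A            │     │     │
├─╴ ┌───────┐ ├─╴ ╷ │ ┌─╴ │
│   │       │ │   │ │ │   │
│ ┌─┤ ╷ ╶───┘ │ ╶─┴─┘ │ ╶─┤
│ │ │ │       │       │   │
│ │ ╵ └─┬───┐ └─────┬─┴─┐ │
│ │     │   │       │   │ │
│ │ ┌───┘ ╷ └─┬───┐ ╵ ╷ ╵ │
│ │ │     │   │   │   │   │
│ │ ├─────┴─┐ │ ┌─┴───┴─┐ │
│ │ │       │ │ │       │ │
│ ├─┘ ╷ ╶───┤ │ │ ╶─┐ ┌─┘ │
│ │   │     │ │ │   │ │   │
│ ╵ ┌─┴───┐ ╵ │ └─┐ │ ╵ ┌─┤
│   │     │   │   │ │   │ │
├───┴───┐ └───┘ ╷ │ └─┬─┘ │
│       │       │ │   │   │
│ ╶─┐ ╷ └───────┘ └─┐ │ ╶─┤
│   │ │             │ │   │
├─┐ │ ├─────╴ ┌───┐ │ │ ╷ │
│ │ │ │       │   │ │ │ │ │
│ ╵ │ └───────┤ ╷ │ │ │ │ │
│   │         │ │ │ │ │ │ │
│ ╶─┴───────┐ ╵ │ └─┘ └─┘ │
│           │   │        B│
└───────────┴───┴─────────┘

Directions: right, right, right, right, right, right, down, down, down, right, right, right, down, right, up, right, down, right, down, down, left, down, left, up, up, left, left, down, right, down, down, right, down, down, down, down, right, right
First turn direction: down

Solution:

┌─────────────┬─────┬─────┐
│A → → → → → ↓│     │     │
├─╴ ┌───────┐ ├─╴ ╷ │ ┌─╴ │
│   │       │↓│   │ │ │   │
│ ┌─┤ ╷ ╶───┘ │ ╶─┴─┘ │ ╶─┤
│ │ │ │      ↓│       │   │
│ │ ╵ └─┬───┐ └─────┬─┴─┐ │
│ │     │   │↳ → → ↓│↱ ↓│ │
│ │ ┌───┘ ╷ └─┬───┐ ╵ ╷ ╵ │
│ │ │     │   │   │↳ ↑│↳ ↓│
│ │ ├─────┴─┐ │ ┌─┴───┴─┐ │
│ │ │       │ │ │↓ ← ↰  │↓│
│ ├─┘ ╷ ╶───┤ │ │ ╶─┐ ┌─┘ │
│ │   │     │ │ │↳ ↓│↑│↓ ↲│
│ ╵ ┌─┴───┐ ╵ │ └─┐ │ ╵ ┌─┤
│   │     │   │   │↓│↑ ↲│ │
├───┴───┐ └───┘ ╷ │ └─┬─┘ │
│       │       │ │↳ ↓│   │
│ ╶─┐ ╷ └───────┘ └─┐ │ ╶─┤
│   │ │             │↓│   │
├─┐ │ ├─────╴ ┌───┐ │ │ ╷ │
│ │ │ │       │   │ │↓│ │ │
│ ╵ │ └───────┤ ╷ │ │ │ │ │
│   │         │ │ │ │↓│ │ │
│ ╶─┴───────┐ ╵ │ └─┘ └─┘ │
│           │   │    ↳ → B│
└───────────┴───┴─────────┘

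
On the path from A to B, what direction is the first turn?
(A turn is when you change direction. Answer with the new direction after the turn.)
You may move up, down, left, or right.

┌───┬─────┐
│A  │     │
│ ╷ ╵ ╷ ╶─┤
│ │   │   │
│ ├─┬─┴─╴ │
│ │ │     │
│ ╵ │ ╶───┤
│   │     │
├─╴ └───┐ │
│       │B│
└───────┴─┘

Directions: right, down, right, up, right, down, right, down, left, left, down, right, right, down
First turn direction: down

Solution:

┌───┬─────┐
│A ↓│↱ ↓  │
│ ╷ ╵ ╷ ╶─┤
│ │↳ ↑│↳ ↓│
│ ├─┬─┴─╴ │
│ │ │↓ ← ↲│
│ ╵ │ ╶───┤
│   │↳ → ↓│
├─╴ └───┐ │
│       │B│
└───────┴─┘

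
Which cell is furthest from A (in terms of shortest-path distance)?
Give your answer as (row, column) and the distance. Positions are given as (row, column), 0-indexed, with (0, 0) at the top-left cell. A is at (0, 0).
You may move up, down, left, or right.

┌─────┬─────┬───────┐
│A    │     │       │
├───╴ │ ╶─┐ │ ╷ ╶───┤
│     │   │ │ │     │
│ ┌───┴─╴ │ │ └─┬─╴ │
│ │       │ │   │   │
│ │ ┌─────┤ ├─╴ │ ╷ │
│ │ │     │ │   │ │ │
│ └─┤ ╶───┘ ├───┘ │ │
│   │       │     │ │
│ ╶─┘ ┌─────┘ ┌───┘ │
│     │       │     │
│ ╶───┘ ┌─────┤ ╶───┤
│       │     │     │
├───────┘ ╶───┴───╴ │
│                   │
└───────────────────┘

Computing BFS distances from A to all cells:
Furthest cell: (7, 0)
Distance: 41 steps

Path from A to the furthest cell:

┌─────┬─────┬───────┐
│A → ↓│     │       │
├───╴ │ ╶─┐ │ ╷ ╶───┤
│↓ ← ↲│   │ │ │     │
│ ┌───┴─╴ │ │ └─┬─╴ │
│↓│       │ │   │↱ ↓│
│ │ ┌─────┤ ├─╴ │ ╷ │
│↓│ │     │ │   │↑│↓│
│ └─┤ ╶───┘ ├───┘ │ │
│↓  │       │↱ → ↑│↓│
│ ╶─┘ ┌─────┘ ┌───┘ │
│↓    │↱ → → ↑│↓ ← ↲│
│ ╶───┘ ┌─────┤ ╶───┤
│↳ → → ↑│     │↳ → ↓│
├───────┘ ╶───┴───╴ │
│B ← ← ← ← ← ← ← ← ↲│
└───────────────────┘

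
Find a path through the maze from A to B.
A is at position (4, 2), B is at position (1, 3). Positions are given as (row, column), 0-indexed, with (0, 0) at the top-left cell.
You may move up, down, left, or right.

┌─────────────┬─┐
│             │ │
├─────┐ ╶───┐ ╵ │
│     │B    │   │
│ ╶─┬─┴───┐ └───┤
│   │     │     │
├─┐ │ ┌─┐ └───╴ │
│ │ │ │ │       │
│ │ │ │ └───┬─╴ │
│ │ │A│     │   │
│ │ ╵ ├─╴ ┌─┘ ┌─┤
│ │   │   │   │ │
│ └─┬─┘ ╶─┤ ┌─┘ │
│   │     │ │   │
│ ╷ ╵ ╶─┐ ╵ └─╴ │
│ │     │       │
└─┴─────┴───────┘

Finding the shortest path from (4, 2) to (1, 3):
Path length: 14 steps
Directions: up → up → right → right → down → right → right → right → up → left → left → up → left → left

Solution:

┌─────────────┬─┐
│             │ │
├─────┐ ╶───┐ ╵ │
│     │B ← ↰│   │
│ ╶─┬─┴───┐ └───┤
│   │↱ → ↓│↑ ← ↰│
├─┐ │ ┌─┐ └───╴ │
│ │ │↑│ │↳ → → ↑│
│ │ │ │ └───┬─╴ │
│ │ │A│     │   │
│ │ ╵ ├─╴ ┌─┘ ┌─┤
│ │   │   │   │ │
│ └─┬─┘ ╶─┤ ┌─┘ │
│   │     │ │   │
│ ╷ ╵ ╶─┐ ╵ └─╴ │
│ │     │       │
└─┴─────┴───────┘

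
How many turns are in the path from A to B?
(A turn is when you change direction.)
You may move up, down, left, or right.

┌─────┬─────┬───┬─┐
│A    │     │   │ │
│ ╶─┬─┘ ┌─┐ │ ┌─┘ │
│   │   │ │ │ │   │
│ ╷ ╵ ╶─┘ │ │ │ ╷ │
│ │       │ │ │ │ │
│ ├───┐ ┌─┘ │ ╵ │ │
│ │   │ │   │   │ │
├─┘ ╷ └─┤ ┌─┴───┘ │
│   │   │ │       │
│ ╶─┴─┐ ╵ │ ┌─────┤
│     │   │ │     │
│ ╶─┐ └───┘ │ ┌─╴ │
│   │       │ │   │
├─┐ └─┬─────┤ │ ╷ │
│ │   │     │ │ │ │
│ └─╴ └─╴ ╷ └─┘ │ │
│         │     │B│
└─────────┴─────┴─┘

Directions: down, right, down, right, up, right, up, right, right, down, down, down, left, down, down, left, up, left, up, left, down, left, down, down, right, down, right, down, right, right, up, right, down, right, right, up, up, right, down, down
Number of turns: 30

Solution:

┌─────┬─────┬───┬─┐
│A    │↱ → ↓│   │ │
│ ╶─┬─┘ ┌─┐ │ ┌─┘ │
│↳ ↓│↱ ↑│ │↓│ │   │
│ ╷ ╵ ╶─┘ │ │ │ ╷ │
│ │↳ ↑    │↓│ │ │ │
│ ├───┐ ┌─┘ │ ╵ │ │
│ │↓ ↰│ │↓ ↲│   │ │
├─┘ ╷ └─┤ ┌─┴───┘ │
│↓ ↲│↑ ↰│↓│       │
│ ╶─┴─┐ ╵ │ ┌─────┤
│↓    │↑ ↲│ │     │
│ ╶─┐ └───┘ │ ┌─╴ │
│↳ ↓│       │ │↱ ↓│
├─┐ └─┬─────┤ │ ╷ │
│ │↳ ↓│  ↱ ↓│ │↑│↓│
│ └─╴ └─╴ ╷ └─┘ │ │
│    ↳ → ↑│↳ → ↑│B│
└─────────┴─────┴─┘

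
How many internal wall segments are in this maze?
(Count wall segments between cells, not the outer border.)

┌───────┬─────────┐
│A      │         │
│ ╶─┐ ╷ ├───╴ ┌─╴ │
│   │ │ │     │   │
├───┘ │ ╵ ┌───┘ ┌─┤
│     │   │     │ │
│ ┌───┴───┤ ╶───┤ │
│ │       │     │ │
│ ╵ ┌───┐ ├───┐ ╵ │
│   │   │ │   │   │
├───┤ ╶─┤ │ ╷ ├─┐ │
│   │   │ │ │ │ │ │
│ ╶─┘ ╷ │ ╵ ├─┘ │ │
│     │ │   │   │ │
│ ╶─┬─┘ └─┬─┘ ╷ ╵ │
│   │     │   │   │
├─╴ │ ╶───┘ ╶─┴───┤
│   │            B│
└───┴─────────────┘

Counting internal wall segments:
Total internal walls: 64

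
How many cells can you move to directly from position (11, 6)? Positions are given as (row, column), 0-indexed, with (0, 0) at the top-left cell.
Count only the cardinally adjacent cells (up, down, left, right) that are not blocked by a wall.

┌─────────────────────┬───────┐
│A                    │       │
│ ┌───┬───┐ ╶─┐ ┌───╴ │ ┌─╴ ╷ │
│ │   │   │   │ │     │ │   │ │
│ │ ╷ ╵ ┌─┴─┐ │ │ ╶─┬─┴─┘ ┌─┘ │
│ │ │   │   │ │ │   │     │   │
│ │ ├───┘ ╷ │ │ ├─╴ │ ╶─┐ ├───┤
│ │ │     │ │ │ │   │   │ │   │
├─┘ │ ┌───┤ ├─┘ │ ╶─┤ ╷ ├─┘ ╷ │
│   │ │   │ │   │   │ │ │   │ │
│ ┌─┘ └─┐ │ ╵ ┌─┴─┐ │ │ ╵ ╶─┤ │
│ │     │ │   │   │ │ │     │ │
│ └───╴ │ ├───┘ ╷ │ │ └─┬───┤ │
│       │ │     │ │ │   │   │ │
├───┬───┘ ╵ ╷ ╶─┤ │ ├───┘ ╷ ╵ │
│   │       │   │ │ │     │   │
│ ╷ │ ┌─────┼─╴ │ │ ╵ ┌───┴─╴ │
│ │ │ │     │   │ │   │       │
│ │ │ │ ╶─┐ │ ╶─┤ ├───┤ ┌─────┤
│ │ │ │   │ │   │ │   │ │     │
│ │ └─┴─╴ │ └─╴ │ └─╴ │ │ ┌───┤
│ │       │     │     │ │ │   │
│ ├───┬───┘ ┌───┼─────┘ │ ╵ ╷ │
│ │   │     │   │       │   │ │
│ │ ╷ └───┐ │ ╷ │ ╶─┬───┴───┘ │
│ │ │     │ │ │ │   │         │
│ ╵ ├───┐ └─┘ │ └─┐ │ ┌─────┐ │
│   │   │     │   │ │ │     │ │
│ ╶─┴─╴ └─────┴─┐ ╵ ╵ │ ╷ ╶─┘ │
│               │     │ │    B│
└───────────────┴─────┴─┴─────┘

Checking passable neighbors of (11, 6):
Neighbors: (12, 6), (11, 7)
Count: 2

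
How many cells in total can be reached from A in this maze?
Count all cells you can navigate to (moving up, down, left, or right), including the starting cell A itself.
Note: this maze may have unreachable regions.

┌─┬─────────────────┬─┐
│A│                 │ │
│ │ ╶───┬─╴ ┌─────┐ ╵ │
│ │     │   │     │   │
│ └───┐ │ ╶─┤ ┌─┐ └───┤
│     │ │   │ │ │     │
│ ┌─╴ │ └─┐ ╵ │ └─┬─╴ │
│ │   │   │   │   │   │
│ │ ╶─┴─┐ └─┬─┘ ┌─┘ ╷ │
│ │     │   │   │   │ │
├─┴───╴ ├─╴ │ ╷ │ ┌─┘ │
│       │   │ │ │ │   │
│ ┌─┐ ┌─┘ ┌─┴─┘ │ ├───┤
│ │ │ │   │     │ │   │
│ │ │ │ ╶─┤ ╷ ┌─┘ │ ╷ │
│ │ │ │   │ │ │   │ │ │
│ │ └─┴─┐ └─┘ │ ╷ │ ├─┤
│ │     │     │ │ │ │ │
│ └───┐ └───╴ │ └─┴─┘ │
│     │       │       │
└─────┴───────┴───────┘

Using BFS/flood-fill to find all reachable cells from A:
Maze size: 10 × 11 = 110 total cells
86 cell(s) are walled off and cannot be reached from A.
Reachable cells: 24

Reachable region (· marks reachable cells):

┌─┬─────────────────┬─┐
│A│                 │ │
│ │ ╶───┬─╴ ┌─────┐ ╵ │
│·│     │   │     │   │
│ └───┐ │ ╶─┤ ┌─┐ └───┤
│· · ·│ │   │ │ │     │
│ ┌─╴ │ └─┐ ╵ │ └─┬─╴ │
│·│· ·│   │   │   │   │
│ │ ╶─┴─┐ └─┬─┘ ┌─┘ ╷ │
│·│· · ·│   │   │   │ │
├─┴───╴ ├─╴ │ ╷ │ ┌─┘ │
│· · · ·│   │ │ │ │   │
│ ┌─┐ ┌─┘ ┌─┴─┘ │ ├───┤
│·│ │·│   │     │ │   │
│ │ │ │ ╶─┤ ╷ ┌─┘ │ ╷ │
│·│ │·│   │ │ │   │ │ │
│ │ └─┴─┐ └─┘ │ ╷ │ ├─┤
│·│     │     │ │ │ │ │
│ └───┐ └───╴ │ └─┴─┘ │
│· · ·│       │       │
└─────┴───────┴───────┘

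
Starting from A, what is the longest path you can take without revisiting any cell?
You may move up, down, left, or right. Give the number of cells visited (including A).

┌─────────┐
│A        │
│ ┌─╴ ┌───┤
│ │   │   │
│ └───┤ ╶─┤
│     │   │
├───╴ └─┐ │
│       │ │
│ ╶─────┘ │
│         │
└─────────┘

Finding longest simple path using DFS:
Start: (0, 0)
Longest path visits 18 cells
Path: A → down → down → right → right → down → left → left → down → right → right → right → right → up → up → left → up → right

Solution:

┌─────────┐
│A        │
│ ┌─╴ ┌───┤
│↓│   │↱ B│
│ └───┤ ╶─┤
│↳ → ↓│↑ ↰│
├───╴ └─┐ │
│↓ ← ↲  │↑│
│ ╶─────┘ │
│↳ → → → ↑│
└─────────┘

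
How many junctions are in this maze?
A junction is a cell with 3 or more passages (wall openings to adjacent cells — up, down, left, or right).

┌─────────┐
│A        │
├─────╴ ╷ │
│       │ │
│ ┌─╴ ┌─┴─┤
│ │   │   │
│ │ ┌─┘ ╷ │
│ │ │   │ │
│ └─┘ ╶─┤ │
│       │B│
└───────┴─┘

Checking each cell for number of passages:

Junctions found (3+ passages):
  (0, 3): 3 passages
  (1, 2): 3 passages
  (4, 2): 3 passages
Total junctions: 3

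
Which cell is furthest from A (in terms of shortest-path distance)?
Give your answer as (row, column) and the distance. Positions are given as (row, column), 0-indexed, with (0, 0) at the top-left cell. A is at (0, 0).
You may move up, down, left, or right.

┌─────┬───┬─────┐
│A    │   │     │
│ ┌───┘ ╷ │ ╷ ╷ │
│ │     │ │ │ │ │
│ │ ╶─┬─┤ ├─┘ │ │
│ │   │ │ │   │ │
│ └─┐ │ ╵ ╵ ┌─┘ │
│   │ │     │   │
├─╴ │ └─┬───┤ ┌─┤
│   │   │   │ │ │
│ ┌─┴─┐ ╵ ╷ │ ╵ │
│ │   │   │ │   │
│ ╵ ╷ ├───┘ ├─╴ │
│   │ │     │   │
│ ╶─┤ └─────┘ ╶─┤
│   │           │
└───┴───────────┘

Computing BFS distances from A to all cells:
Furthest cell: (6, 3)
Distance: 53 steps

Path from A to the furthest cell:

┌─────┬───┬─────┐
│A    │↓ ↰│  ↓ ↰│
│ ┌───┘ ╷ │ ╷ ╷ │
│↓│↓ ← ↲│↑│ │↓│↑│
│ │ ╶─┬─┤ ├─┘ │ │
│↓│↳ ↓│ │↑│↓ ↲│↑│
│ └─┐ │ ╵ ╵ ┌─┘ │
│↳ ↓│↓│  ↑ ↲│↱ ↑│
├─╴ │ └─┬───┤ ┌─┤
│↓ ↲│↳ ↓│↱ ↓│↑│ │
│ ┌─┴─┐ ╵ ╷ │ ╵ │
│↓│↱ ↓│↳ ↑│↓│↑ ↰│
│ ╵ ╷ ├───┘ ├─╴ │
│↳ ↑│↓│B ← ↲│↱ ↑│
│ ╶─┤ └─────┘ ╶─┤
│   │↳ → → → ↑  │
└───┴───────────┘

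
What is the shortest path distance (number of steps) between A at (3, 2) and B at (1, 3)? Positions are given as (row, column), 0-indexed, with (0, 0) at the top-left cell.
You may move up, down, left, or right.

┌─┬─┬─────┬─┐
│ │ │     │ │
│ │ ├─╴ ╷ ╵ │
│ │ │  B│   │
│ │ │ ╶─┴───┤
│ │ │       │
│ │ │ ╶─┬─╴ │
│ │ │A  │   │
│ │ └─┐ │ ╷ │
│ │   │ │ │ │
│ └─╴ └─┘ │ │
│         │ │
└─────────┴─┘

Finding path from (3, 2) to (1, 3):
Path: (3,2) → (2,2) → (1,2) → (1,3)
Distance: 3 steps

Solution:

┌─┬─┬─────┬─┐
│ │ │     │ │
│ │ ├─╴ ╷ ╵ │
│ │ │↱ B│   │
│ │ │ ╶─┴───┤
│ │ │↑      │
│ │ │ ╶─┬─╴ │
│ │ │A  │   │
│ │ └─┐ │ ╷ │
│ │   │ │ │ │
│ └─╴ └─┘ │ │
│         │ │
└─────────┴─┘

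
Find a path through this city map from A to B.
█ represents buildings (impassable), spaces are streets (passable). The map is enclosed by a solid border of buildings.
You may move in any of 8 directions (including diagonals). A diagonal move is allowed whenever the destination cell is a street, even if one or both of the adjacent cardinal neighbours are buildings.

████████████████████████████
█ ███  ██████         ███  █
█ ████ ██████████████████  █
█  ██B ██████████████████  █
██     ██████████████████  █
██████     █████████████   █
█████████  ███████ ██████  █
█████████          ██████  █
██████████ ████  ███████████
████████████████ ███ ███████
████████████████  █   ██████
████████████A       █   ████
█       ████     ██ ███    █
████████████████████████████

Finding the shortest path from A to B:
Movement: 8-directional
Path length: 16 steps
Directions: right → right → right → up-right → up → up-left → up-left → left → left → left → left → up-left → up-left → left → up-left → up-left

Solution:

████████████████████████████
█ ███  ██████         ███  █
█ ████ ██████████████████  █
█  ██B ██████████████████  █
██    ↖██████████████████  █
██████ ↖←  █████████████   █
█████████↖ ███████ ██████  █
█████████ ↖←←←←    ██████  █
██████████ ████↖ ███████████
████████████████↖███ ███████
████████████████↑ █   ██████
████████████A→→↗    █   ████
█       ████     ██ ███    █
████████████████████████████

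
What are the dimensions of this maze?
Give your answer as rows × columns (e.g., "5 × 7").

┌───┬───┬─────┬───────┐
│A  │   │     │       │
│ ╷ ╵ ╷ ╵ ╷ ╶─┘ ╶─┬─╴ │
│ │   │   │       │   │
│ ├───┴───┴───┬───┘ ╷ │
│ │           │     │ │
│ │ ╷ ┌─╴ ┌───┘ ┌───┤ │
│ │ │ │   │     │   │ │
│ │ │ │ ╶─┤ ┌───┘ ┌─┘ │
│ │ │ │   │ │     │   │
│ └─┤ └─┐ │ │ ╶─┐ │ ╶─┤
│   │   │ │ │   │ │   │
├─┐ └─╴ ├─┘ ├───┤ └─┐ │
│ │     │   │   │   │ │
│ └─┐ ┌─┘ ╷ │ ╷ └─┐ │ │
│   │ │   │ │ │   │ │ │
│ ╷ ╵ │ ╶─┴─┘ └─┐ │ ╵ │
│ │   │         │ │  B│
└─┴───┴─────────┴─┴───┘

Counting the maze dimensions:
Rows (vertical): 9
Columns (horizontal): 11
Dimensions: 9 × 11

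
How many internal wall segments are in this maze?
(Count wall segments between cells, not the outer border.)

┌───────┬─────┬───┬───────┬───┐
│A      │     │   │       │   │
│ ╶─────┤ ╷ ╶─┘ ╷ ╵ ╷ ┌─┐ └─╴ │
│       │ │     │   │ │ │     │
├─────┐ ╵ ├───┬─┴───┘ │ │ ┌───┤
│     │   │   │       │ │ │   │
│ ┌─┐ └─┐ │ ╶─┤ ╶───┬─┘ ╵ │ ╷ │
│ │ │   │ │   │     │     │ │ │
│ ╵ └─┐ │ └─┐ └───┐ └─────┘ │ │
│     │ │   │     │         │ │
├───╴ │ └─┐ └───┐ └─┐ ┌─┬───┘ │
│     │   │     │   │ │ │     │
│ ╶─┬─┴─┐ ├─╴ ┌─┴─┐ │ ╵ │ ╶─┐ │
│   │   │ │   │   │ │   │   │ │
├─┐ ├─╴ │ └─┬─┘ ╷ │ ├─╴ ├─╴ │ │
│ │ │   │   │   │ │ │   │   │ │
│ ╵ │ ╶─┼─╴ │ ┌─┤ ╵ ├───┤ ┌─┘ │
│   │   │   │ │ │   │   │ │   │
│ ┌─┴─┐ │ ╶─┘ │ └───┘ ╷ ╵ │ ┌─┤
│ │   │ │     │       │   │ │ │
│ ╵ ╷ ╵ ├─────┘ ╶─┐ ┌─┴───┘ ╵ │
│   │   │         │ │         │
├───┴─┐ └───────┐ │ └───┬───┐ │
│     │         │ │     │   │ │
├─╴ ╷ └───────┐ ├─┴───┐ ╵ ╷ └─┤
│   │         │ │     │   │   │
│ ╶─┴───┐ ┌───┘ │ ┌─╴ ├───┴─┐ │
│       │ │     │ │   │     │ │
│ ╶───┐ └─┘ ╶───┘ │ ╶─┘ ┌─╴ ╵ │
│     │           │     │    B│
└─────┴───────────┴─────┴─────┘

Counting internal wall segments:
Total internal walls: 196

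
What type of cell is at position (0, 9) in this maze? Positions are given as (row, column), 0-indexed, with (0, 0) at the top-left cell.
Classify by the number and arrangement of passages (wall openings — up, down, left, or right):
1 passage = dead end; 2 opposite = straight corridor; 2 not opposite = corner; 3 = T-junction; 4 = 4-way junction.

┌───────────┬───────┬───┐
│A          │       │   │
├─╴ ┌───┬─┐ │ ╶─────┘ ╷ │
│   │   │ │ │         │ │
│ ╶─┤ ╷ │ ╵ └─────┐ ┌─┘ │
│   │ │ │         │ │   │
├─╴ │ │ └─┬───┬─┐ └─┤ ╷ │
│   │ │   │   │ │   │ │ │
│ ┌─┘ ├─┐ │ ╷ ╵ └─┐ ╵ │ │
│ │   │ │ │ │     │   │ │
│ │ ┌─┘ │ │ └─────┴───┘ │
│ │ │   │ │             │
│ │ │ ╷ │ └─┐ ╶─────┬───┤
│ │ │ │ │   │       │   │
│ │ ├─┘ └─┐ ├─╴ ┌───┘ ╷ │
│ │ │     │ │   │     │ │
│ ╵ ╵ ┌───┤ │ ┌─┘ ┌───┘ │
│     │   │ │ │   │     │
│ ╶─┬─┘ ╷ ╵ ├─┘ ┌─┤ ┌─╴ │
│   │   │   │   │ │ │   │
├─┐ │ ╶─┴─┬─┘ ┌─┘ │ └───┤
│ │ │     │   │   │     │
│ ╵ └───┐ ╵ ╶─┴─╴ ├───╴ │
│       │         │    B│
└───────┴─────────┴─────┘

Checking cell at (0, 9):
Number of passages: 1
Cell type: dead end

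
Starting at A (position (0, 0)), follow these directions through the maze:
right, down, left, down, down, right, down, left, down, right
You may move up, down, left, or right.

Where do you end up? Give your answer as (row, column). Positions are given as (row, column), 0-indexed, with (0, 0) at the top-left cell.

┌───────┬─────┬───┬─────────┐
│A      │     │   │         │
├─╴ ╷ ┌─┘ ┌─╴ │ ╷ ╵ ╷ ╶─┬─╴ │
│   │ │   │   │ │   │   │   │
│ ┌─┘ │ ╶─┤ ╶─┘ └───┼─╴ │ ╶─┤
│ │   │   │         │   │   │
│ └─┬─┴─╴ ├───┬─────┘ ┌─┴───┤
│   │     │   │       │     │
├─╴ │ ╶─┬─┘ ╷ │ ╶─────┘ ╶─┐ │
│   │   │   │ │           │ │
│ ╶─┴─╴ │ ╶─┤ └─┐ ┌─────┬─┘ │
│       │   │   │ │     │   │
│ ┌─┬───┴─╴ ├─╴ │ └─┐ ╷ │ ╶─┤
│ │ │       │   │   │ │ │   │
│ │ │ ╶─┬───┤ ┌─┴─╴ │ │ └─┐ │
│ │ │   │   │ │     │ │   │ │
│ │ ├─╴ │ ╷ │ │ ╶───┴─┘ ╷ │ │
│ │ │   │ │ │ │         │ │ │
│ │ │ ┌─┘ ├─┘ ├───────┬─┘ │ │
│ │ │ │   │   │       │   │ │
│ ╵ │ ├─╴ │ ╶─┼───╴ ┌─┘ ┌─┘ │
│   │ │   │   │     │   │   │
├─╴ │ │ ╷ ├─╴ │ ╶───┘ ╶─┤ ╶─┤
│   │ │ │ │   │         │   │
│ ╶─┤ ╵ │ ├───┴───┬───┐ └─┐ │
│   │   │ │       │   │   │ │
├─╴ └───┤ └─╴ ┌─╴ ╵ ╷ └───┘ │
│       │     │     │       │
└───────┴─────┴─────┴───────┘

Following directions step by step:
Start: (0, 0)
  right: (0, 0) → (0, 1)
  down: (0, 1) → (1, 1)
  left: (1, 1) → (1, 0)
  down: (1, 0) → (2, 0)
  down: (2, 0) → (3, 0)
  right: (3, 0) → (3, 1)
  down: (3, 1) → (4, 1)
  left: (4, 1) → (4, 0)
  down: (4, 0) → (5, 0)
  right: (5, 0) → (5, 1)
Final position: (5, 1)

Path taken:

┌───────┬─────┬───┬─────────┐
│A ↓    │     │   │         │
├─╴ ╷ ┌─┘ ┌─╴ │ ╷ ╵ ╷ ╶─┬─╴ │
│↓ ↲│ │   │   │ │   │   │   │
│ ┌─┘ │ ╶─┤ ╶─┘ └───┼─╴ │ ╶─┤
│↓│   │   │         │   │   │
│ └─┬─┴─╴ ├───┬─────┘ ┌─┴───┤
│↳ ↓│     │   │       │     │
├─╴ │ ╶─┬─┘ ╷ │ ╶─────┘ ╶─┐ │
│↓ ↲│   │   │ │           │ │
│ ╶─┴─╴ │ ╶─┤ └─┐ ┌─────┬─┘ │
│↳ B    │   │   │ │     │   │
│ ┌─┬───┴─╴ ├─╴ │ └─┐ ╷ │ ╶─┤
│ │ │       │   │   │ │ │   │
│ │ │ ╶─┬───┤ ┌─┴─╴ │ │ └─┐ │
│ │ │   │   │ │     │ │   │ │
│ │ ├─╴ │ ╷ │ │ ╶───┴─┘ ╷ │ │
│ │ │   │ │ │ │         │ │ │
│ │ │ ┌─┘ ├─┘ ├───────┬─┘ │ │
│ │ │ │   │   │       │   │ │
│ ╵ │ ├─╴ │ ╶─┼───╴ ┌─┘ ┌─┘ │
│   │ │   │   │     │   │   │
├─╴ │ │ ╷ ├─╴ │ ╶───┘ ╶─┤ ╶─┤
│   │ │ │ │   │         │   │
│ ╶─┤ ╵ │ ├───┴───┬───┐ └─┐ │
│   │   │ │       │   │   │ │
├─╴ └───┤ └─╴ ┌─╴ ╵ ╷ └───┘ │
│       │     │     │       │
└───────┴─────┴─────┴───────┘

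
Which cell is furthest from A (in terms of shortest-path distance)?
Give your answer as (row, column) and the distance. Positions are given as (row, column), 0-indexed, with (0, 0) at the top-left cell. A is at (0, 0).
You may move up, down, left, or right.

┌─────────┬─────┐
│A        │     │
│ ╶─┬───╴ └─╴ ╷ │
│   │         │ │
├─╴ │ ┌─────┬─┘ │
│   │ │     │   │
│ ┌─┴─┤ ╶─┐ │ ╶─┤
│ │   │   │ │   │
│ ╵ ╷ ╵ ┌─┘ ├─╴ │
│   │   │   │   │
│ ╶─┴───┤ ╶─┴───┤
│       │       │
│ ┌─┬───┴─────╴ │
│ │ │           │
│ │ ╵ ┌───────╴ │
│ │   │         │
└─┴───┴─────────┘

Computing BFS distances from A to all cells:
Furthest cell: (6, 1)
Distance: 31 steps

Path from A to the furthest cell:

┌─────────┬─────┐
│A        │     │
│ ╶─┬───╴ └─╴ ╷ │
│↳ ↓│         │ │
├─╴ │ ┌─────┬─┘ │
│↓ ↲│ │↱ → ↓│   │
│ ┌─┴─┤ ╶─┐ │ ╶─┤
│↓│↱ ↓│↑  │↓│   │
│ ╵ ╷ ╵ ┌─┘ ├─╴ │
│↳ ↑│↳ ↑│↓ ↲│   │
│ ╶─┴───┤ ╶─┴───┤
│       │↳ → → ↓│
│ ┌─┬───┴─────╴ │
│ │B│↓ ← ← ← ← ↲│
│ │ ╵ ┌───────╴ │
│ │↑ ↲│         │
└─┴───┴─────────┘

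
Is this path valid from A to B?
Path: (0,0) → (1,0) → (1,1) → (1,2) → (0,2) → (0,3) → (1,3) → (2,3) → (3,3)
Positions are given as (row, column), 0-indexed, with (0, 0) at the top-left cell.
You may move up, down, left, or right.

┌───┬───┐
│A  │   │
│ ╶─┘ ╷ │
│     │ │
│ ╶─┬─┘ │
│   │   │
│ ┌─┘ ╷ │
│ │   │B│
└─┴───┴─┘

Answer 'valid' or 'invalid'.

Checking path validity:
Result: All consecutive moves are passable.

valid

Correct solution:

┌───┬───┐
│A  │↱ ↓│
│ ╶─┘ ╷ │
│↳ → ↑│↓│
│ ╶─┬─┘ │
│   │  ↓│
│ ┌─┘ ╷ │
│ │   │B│
└─┴───┴─┘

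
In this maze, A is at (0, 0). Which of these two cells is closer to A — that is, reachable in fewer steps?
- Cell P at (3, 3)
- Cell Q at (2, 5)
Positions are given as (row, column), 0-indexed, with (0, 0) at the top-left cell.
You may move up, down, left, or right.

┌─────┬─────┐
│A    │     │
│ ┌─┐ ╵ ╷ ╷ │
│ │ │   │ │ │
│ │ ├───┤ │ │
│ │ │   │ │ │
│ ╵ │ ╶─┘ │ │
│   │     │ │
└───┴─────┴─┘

Shortest path A → P at (3, 3): 10 steps
Shortest path A → Q at (2, 5): 9 steps

Q is closer (9 steps vs 10 steps).

Path to P:

┌─────┬─────┐
│A → ↓│↱ ↓  │
│ ┌─┐ ╵ ╷ ╷ │
│ │ │↳ ↑│↓│ │
│ │ ├───┤ │ │
│ │ │   │↓│ │
│ ╵ │ ╶─┘ │ │
│   │  P ↲│ │
└───┴─────┴─┘

Path to Q:

┌─────┬─────┐
│A → ↓│↱ → ↓│
│ ┌─┐ ╵ ╷ ╷ │
│ │ │↳ ↑│ │↓│
│ │ ├───┤ │ │
│ │ │   │ │Q│
│ ╵ │ ╶─┘ │ │
│   │     │ │
└───┴─────┴─┘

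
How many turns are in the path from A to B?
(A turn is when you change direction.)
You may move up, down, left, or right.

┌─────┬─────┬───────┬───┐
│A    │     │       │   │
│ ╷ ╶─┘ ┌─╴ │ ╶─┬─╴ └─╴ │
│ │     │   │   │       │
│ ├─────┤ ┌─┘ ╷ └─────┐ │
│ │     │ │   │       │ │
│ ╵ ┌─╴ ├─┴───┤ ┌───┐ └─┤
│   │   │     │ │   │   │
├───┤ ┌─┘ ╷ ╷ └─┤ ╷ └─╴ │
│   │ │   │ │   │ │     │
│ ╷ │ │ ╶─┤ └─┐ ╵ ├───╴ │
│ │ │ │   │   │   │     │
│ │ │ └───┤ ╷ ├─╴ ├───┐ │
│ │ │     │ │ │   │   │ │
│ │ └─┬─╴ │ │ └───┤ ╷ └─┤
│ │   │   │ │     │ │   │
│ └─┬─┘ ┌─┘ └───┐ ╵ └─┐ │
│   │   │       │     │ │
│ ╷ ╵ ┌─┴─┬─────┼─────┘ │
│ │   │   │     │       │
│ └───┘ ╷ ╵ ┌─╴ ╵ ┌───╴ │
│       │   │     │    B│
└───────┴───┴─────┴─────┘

Directions: down, down, down, right, up, right, right, down, left, down, down, down, right, right, down, left, down, left, down, left, up, left, down, down, right, right, right, up, right, down, right, up, right, right, down, right, up, right, right, right, down
Number of turns: 28

Solution:

┌─────┬─────┬───────┬───┐
│A    │     │       │   │
│ ╷ ╶─┘ ┌─╴ │ ╶─┬─╴ └─╴ │
│↓│     │   │   │       │
│ ├─────┤ ┌─┘ ╷ └─────┐ │
│↓│↱ → ↓│ │   │       │ │
│ ╵ ┌─╴ ├─┴───┤ ┌───┐ └─┤
│↳ ↑│↓ ↲│     │ │   │   │
├───┤ ┌─┘ ╷ ╷ └─┤ ╷ └─╴ │
│   │↓│   │ │   │ │     │
│ ╷ │ │ ╶─┤ └─┐ ╵ ├───╴ │
│ │ │↓│   │   │   │     │
│ │ │ └───┤ ╷ ├─╴ ├───┐ │
│ │ │↳ → ↓│ │ │   │   │ │
│ │ └─┬─╴ │ │ └───┤ ╷ └─┤
│ │   │↓ ↲│ │     │ │   │
│ └─┬─┘ ┌─┘ └───┐ ╵ └─┐ │
│↓ ↰│↓ ↲│       │     │ │
│ ╷ ╵ ┌─┴─┬─────┼─────┘ │
│↓│↑ ↲│↱ ↓│↱ → ↓│↱ → → ↓│
│ └───┘ ╷ ╵ ┌─╴ ╵ ┌───╴ │
│↳ → → ↑│↳ ↑│  ↳ ↑│    B│
└───────┴───┴─────┴─────┘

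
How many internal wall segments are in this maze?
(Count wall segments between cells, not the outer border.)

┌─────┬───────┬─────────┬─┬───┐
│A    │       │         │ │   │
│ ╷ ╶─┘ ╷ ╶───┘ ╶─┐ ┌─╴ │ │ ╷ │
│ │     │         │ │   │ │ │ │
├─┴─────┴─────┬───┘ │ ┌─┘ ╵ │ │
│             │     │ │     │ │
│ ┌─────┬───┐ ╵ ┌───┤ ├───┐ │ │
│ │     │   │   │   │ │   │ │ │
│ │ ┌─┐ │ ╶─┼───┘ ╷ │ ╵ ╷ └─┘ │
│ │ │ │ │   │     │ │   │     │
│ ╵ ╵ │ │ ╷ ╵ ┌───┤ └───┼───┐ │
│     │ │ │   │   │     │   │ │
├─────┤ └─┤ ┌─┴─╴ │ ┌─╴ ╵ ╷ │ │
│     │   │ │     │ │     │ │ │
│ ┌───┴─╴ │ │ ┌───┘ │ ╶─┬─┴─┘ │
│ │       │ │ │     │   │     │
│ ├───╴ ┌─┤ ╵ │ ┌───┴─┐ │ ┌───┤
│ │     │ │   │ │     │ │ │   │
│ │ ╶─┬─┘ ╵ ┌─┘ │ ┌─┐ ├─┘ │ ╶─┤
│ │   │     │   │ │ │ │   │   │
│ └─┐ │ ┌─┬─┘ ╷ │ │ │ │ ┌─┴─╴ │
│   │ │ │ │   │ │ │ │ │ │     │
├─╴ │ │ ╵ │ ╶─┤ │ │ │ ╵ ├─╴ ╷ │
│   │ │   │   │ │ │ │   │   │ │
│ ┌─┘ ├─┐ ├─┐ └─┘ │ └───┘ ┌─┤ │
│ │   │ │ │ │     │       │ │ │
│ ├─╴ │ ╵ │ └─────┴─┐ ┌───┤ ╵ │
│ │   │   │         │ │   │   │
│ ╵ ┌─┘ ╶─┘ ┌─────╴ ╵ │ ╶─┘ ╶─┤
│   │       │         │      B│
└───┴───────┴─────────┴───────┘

Counting internal wall segments:
Total internal walls: 196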